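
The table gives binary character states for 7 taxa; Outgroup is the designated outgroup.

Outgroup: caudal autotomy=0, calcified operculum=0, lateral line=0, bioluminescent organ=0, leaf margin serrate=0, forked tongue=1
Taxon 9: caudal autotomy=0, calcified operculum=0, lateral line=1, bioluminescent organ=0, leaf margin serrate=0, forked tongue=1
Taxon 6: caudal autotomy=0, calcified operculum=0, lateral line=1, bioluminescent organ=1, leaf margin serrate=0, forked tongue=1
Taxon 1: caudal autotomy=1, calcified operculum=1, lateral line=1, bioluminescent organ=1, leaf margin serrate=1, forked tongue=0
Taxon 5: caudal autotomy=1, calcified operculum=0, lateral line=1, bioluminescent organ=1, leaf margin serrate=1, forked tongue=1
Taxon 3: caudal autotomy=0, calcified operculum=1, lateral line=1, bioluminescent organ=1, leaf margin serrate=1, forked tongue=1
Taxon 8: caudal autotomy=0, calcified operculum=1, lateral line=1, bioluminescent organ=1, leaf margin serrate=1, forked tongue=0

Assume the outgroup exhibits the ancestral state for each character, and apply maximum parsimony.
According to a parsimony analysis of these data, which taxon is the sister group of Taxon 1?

Character polarity is set by the outgroup: the derived state is whichever differs from the outgroup's state, so for forked tongue the derived state is '0', and for the remaining characters it is '1'.
caudal autotomy (state '1') occurs in Taxon 1 and Taxon 5 but conflicts with the nesting implied by the other characters — most parsimoniously interpreted as homoplasy.
calcified operculum (derived state '1') is shared by Taxon 1, Taxon 3, and Taxon 8 — a synapomorphy uniting that clade.
All ingroup taxa share the derived state '1' for lateral line; it defines the ingroup but does not resolve relationships within it.
Only Taxon 1, Taxon 3, Taxon 5, Taxon 6, and Taxon 8 show the derived state '1' for bioluminescent organ, supporting them as a clade.
leaf margin serrate (derived state '1') is shared by Taxon 1, Taxon 3, Taxon 5, and Taxon 8 — a synapomorphy uniting that clade.
forked tongue: derived state '0' in Taxon 1 and Taxon 8 only — synapomorphy for {Taxon 1, Taxon 8}.
Most parsimonious ingroup topology: (Taxon 9,(Taxon 6,(((Taxon 1,Taxon 8),Taxon 3),Taxon 5))).
Taxon 1 and Taxon 8 form a cherry on this tree, so they are sister taxa.

Taxon 8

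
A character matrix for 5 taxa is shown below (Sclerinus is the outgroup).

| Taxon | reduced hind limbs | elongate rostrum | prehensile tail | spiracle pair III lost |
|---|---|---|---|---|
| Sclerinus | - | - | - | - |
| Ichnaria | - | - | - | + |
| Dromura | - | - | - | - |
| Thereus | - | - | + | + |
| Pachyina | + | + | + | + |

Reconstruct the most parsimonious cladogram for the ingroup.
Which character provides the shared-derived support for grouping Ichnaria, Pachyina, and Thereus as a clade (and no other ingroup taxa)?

spiracle pair III lost

The outgroup has state '-' for every character, so '+' is the derived state throughout.
reduced hind limbs (derived state '+') is unique to Pachyina (autapomorphy; uninformative for grouping).
elongate rostrum: derived state '+' in Pachyina only — an autapomorphy, so it tells us nothing about relationships among taxa.
prehensile tail: derived state '+' in Pachyina and Thereus only — synapomorphy for {Pachyina, Thereus}.
Only Ichnaria, Pachyina, and Thereus show the derived state '+' for spiracle pair III lost, supporting them as a clade.
Most parsimonious ingroup topology: ((Ichnaria,(Thereus,Pachyina)),Dromura).
The clade {Ichnaria, Pachyina, Thereus} is supported by spiracle pair III lost: its derived state '+' occurs in exactly those taxa and in no other taxon (including the outgroup).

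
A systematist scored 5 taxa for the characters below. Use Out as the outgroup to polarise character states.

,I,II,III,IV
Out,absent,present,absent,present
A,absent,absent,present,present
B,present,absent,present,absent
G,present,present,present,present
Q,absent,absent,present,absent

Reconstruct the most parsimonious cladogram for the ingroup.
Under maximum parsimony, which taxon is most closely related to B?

Q

Character polarity is set by the outgroup: the derived state is whichever differs from the outgroup's state, so for II, IV the derived state is 'absent', and for the remaining characters it is 'present'.
I (state 'present') occurs in B and G but conflicts with the nesting implied by the other characters — most parsimoniously interpreted as homoplasy.
II: derived state 'absent' in A, B, and Q only — synapomorphy for {A, B, Q}.
III (derived state 'present') is shared by all ingroup taxa — unites the whole ingroup.
IV (derived state 'absent') is shared by B and Q — a synapomorphy uniting that clade.
Most parsimonious ingroup topology: ((A,(B,Q)),G).
B and Q form a cherry on this tree, so they are sister taxa.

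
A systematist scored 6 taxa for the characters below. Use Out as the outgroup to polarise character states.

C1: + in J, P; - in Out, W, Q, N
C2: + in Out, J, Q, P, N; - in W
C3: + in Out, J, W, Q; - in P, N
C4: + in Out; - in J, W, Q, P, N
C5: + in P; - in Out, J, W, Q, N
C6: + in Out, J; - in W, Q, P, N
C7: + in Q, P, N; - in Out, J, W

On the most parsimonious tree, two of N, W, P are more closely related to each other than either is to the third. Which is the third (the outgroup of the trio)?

Character polarity is set by the outgroup: the derived state is whichever differs from the outgroup's state, so for C2, C3, C4, C6 the derived state is '-', and for the remaining characters it is '+'.
C1 (state '+') occurs in J and P but conflicts with the nesting implied by the other characters — most parsimoniously interpreted as homoplasy.
C2 (derived state '-') is unique to W (autapomorphy; uninformative for grouping).
C3 (derived state '-') is shared by N and P — a synapomorphy uniting that clade.
C4 (derived state '-') is shared by all ingroup taxa — unites the whole ingroup.
C5 (derived state '+') is unique to P (autapomorphy; uninformative for grouping).
C6: derived state '-' in N, P, Q, and W only — synapomorphy for {N, P, Q, W}.
C7 (derived state '+') is shared by N, P, and Q — a synapomorphy uniting that clade.
Most parsimonious ingroup topology: (J,(W,(Q,(P,N)))).
P and N share a more recent common ancestor with each other than either does with W, so W is the least closely related of the three.

W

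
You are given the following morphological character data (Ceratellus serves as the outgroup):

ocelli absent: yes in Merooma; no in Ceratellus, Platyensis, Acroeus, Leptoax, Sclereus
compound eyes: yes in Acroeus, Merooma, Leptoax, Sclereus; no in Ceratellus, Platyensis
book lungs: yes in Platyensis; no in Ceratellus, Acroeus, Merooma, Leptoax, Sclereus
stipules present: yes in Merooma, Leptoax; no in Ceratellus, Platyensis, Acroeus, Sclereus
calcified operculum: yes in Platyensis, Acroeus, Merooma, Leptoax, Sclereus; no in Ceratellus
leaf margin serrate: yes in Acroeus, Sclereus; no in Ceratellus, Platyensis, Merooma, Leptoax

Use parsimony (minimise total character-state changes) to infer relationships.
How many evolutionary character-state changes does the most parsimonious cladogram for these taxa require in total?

6

The outgroup has state 'no' for every character, so 'yes' is the derived state throughout.
ocelli absent (derived state 'yes') is unique to Merooma (autapomorphy; uninformative for grouping).
Only Acroeus, Leptoax, Merooma, and Sclereus show the derived state 'yes' for compound eyes, supporting them as a clade.
book lungs (derived state 'yes') is unique to Platyensis (autapomorphy; uninformative for grouping).
stipules present: derived state 'yes' in Leptoax and Merooma only — synapomorphy for {Leptoax, Merooma}.
calcified operculum (derived state 'yes') is shared by all ingroup taxa — unites the whole ingroup.
leaf margin serrate (derived state 'yes') is shared by Acroeus and Sclereus — a synapomorphy uniting that clade.
Most parsimonious ingroup topology: (((Acroeus,Sclereus),(Leptoax,Merooma)),Platyensis).
Changes per character on this tree: ocelli absent: 1; compound eyes: 1; book lungs: 1; stipules present: 1; calcified operculum: 1; leaf margin serrate: 1.
Total = 6.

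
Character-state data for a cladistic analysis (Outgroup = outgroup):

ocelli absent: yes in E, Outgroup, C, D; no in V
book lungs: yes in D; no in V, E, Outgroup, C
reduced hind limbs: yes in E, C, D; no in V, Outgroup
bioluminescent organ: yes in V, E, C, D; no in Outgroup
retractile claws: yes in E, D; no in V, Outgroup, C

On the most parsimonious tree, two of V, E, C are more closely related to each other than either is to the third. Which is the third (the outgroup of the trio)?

V

Character polarity is set by the outgroup: the derived state is whichever differs from the outgroup's state, so for ocelli absent the derived state is 'no', and for the remaining characters it is 'yes'.
ocelli absent (derived state 'no') is unique to V (autapomorphy; uninformative for grouping).
book lungs: derived state 'yes' in D only — an autapomorphy, so it tells us nothing about relationships among taxa.
reduced hind limbs: derived state 'yes' in C, D, and E only — synapomorphy for {C, D, E}.
bioluminescent organ (derived state 'yes') is shared by all ingroup taxa — unites the whole ingroup.
retractile claws: derived state 'yes' in D and E only — synapomorphy for {D, E}.
Most parsimonious ingroup topology: (((E,D),C),V).
C and E share a more recent common ancestor with each other than either does with V, so V is the least closely related of the three.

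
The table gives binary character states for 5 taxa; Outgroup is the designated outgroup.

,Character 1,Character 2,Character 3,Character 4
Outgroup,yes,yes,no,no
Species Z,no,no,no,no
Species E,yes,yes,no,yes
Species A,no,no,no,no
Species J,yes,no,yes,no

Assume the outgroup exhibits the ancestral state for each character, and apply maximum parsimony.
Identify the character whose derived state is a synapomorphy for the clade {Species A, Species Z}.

Character polarity is set by the outgroup: the derived state is whichever differs from the outgroup's state, so for Character 1, Character 2 the derived state is 'no', and for the remaining characters it is 'yes'.
Character 1: derived state 'no' in Species A and Species Z only — synapomorphy for {Species A, Species Z}.
Only Species A, Species J, and Species Z show the derived state 'no' for Character 2, supporting them as a clade.
Character 3 (derived state 'yes') is unique to Species J (autapomorphy; uninformative for grouping).
Character 4: derived state 'yes' in Species E only — an autapomorphy, so it tells us nothing about relationships among taxa.
Most parsimonious ingroup topology: (((Species Z,Species A),Species J),Species E).
The clade {Species A, Species Z} is supported by Character 1: its derived state 'no' occurs in exactly those taxa and in no other taxon (including the outgroup).

Character 1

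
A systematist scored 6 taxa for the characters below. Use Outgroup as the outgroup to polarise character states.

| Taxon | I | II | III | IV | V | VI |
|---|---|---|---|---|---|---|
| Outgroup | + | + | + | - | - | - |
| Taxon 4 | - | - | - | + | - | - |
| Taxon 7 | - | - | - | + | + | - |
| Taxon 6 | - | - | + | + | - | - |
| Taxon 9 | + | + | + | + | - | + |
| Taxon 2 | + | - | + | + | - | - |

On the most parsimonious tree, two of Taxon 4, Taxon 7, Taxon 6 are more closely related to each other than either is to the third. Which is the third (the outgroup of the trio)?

Character polarity is set by the outgroup: the derived state is whichever differs from the outgroup's state, so for I, II, III the derived state is '-', and for the remaining characters it is '+'.
I (derived state '-') is shared by Taxon 4, Taxon 6, and Taxon 7 — a synapomorphy uniting that clade.
II: derived state '-' in Taxon 2, Taxon 4, Taxon 6, and Taxon 7 only — synapomorphy for {Taxon 2, Taxon 4, Taxon 6, Taxon 7}.
Only Taxon 4 and Taxon 7 show the derived state '-' for III, supporting them as a clade.
All ingroup taxa share the derived state '+' for IV; it defines the ingroup but does not resolve relationships within it.
V: derived state '+' in Taxon 7 only — an autapomorphy, so it tells us nothing about relationships among taxa.
VI (derived state '+') is unique to Taxon 9 (autapomorphy; uninformative for grouping).
Most parsimonious ingroup topology: ((((Taxon 4,Taxon 7),Taxon 6),Taxon 2),Taxon 9).
Taxon 4 and Taxon 7 share a more recent common ancestor with each other than either does with Taxon 6, so Taxon 6 is the least closely related of the three.

Taxon 6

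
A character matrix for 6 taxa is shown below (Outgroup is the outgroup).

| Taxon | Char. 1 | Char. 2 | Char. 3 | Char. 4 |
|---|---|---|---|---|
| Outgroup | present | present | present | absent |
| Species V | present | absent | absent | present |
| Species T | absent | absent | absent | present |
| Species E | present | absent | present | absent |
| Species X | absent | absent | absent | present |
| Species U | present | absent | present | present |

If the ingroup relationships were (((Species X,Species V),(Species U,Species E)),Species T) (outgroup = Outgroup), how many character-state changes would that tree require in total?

Map each character onto (((Species X,Species V),(Species U,Species E)),Species T) (rooted by Outgroup) and count the minimum state changes it requires (Fitch parsimony):
Char. 1: 2; Char. 2: 1; Char. 3: 2; Char. 4: 2.
Total tree length = 7.

7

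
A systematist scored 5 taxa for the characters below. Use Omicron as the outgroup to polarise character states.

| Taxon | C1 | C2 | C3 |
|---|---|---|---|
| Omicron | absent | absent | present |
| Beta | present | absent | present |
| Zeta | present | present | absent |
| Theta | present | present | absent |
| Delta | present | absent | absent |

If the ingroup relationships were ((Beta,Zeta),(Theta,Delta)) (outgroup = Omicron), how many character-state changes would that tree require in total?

5

Map each character onto ((Beta,Zeta),(Theta,Delta)) (rooted by Omicron) and count the minimum state changes it requires (Fitch parsimony):
C1: 1; C2: 2; C3: 2.
Total tree length = 5.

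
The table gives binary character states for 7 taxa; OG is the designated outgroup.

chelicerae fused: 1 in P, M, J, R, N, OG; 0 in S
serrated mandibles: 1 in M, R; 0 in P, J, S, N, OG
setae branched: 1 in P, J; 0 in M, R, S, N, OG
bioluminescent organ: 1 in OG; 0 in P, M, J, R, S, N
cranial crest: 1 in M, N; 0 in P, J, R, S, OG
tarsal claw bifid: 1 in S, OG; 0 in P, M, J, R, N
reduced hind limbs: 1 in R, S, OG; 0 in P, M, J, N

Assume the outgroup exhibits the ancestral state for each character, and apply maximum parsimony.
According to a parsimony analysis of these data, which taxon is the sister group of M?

N

Character polarity is set by the outgroup: the derived state is whichever differs from the outgroup's state, so for chelicerae fused, bioluminescent organ, tarsal claw bifid, reduced hind limbs the derived state is '0', and for the remaining characters it is '1'.
chelicerae fused: derived state '0' in S only — an autapomorphy, so it tells us nothing about relationships among taxa.
serrated mandibles (state '1') occurs in M and R but conflicts with the nesting implied by the other characters — most parsimoniously interpreted as homoplasy.
setae branched: derived state '1' in J and P only — synapomorphy for {J, P}.
All ingroup taxa share the derived state '0' for bioluminescent organ; it defines the ingroup but does not resolve relationships within it.
Only M and N show the derived state '1' for cranial crest, supporting them as a clade.
tarsal claw bifid (derived state '0') is shared by J, M, N, P, and R — a synapomorphy uniting that clade.
reduced hind limbs (derived state '0') is shared by J, M, N, and P — a synapomorphy uniting that clade.
Most parsimonious ingroup topology: ((((N,M),(J,P)),R),S).
M and N form a cherry on this tree, so they are sister taxa.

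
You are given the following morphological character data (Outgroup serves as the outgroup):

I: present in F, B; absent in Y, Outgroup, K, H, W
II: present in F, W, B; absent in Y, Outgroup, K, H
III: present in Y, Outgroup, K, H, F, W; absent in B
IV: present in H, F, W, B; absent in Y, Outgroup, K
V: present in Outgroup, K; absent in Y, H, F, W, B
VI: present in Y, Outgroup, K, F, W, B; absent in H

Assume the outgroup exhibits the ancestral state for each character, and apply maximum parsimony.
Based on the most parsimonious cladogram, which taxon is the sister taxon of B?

F

Character polarity is set by the outgroup: the derived state is whichever differs from the outgroup's state, so for III, V, VI the derived state is 'absent', and for the remaining characters it is 'present'.
I (derived state 'present') is shared by B and F — a synapomorphy uniting that clade.
II (derived state 'present') is shared by B, F, and W — a synapomorphy uniting that clade.
III: derived state 'absent' in B only — an autapomorphy, so it tells us nothing about relationships among taxa.
IV: derived state 'present' in B, F, H, and W only — synapomorphy for {B, F, H, W}.
V: derived state 'absent' in B, F, H, W, and Y only — synapomorphy for {B, F, H, W, Y}.
VI (derived state 'absent') is unique to H (autapomorphy; uninformative for grouping).
Most parsimonious ingroup topology: (((((B,F),W),H),Y),K).
B and F form a cherry on this tree, so they are sister taxa.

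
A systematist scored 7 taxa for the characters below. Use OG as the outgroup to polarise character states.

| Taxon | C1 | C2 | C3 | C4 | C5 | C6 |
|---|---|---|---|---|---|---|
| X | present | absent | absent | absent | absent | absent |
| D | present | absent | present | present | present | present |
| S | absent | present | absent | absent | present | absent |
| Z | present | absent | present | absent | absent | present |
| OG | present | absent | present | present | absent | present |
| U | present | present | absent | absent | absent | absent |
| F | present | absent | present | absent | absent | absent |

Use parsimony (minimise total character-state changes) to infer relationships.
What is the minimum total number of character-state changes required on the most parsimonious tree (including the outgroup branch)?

7

Character polarity is set by the outgroup: the derived state is whichever differs from the outgroup's state, so for C1, C3, C4, C6 the derived state is 'absent', and for the remaining characters it is 'present'.
C1: derived state 'absent' in S only — an autapomorphy, so it tells us nothing about relationships among taxa.
C2: derived state 'present' in S and U only — synapomorphy for {S, U}.
C3: derived state 'absent' in S, U, and X only — synapomorphy for {S, U, X}.
C4: derived state 'absent' in F, S, U, X, and Z only — synapomorphy for {F, S, U, X, Z}.
C5 groups D and S, which is incompatible with the clades supported by the remaining characters; treating it as convergent (homoplasy) costs fewer steps than any alternative tree.
Only F, S, U, and X show the derived state 'absent' for C6, supporting them as a clade.
Most parsimonious ingroup topology: ((((X,(S,U)),F),Z),D).
Changes per character on this tree: C1: 1; C2: 1; C3: 1; C4: 1; C5: 2; C6: 1.
Total = 7.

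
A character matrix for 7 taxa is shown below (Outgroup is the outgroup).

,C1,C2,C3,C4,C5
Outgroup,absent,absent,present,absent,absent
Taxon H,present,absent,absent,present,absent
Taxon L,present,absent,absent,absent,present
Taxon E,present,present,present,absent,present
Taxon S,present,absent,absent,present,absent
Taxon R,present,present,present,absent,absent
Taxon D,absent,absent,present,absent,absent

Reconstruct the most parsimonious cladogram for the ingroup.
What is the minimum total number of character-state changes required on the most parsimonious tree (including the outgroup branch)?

Character polarity is set by the outgroup: the derived state is whichever differs from the outgroup's state, so for C3 the derived state is 'absent', and for the remaining characters it is 'present'.
C1: derived state 'present' in Taxon E, Taxon H, Taxon L, Taxon R, and Taxon S only — synapomorphy for {Taxon E, Taxon H, Taxon L, Taxon R, Taxon S}.
C2 (derived state 'present') is shared by Taxon E and Taxon R — a synapomorphy uniting that clade.
Only Taxon H, Taxon L, and Taxon S show the derived state 'absent' for C3, supporting them as a clade.
C4 (derived state 'present') is shared by Taxon H and Taxon S — a synapomorphy uniting that clade.
C5 (state 'present') occurs in Taxon E and Taxon L but conflicts with the nesting implied by the other characters — most parsimoniously interpreted as homoplasy.
Most parsimonious ingroup topology: ((((Taxon H,Taxon S),Taxon L),(Taxon E,Taxon R)),Taxon D).
Changes per character on this tree: C1: 1; C2: 1; C3: 1; C4: 1; C5: 2.
Total = 6.

6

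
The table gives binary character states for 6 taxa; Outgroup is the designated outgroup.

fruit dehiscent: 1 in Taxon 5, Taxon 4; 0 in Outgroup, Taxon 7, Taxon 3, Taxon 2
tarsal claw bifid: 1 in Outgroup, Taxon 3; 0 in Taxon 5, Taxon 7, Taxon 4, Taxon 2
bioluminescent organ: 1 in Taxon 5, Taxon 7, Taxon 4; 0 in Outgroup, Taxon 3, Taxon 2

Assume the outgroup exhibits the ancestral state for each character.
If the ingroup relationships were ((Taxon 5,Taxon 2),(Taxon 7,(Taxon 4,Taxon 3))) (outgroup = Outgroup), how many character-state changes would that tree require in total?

Map each character onto ((Taxon 5,Taxon 2),(Taxon 7,(Taxon 4,Taxon 3))) (rooted by Outgroup) and count the minimum state changes it requires (Fitch parsimony):
fruit dehiscent: 2; tarsal claw bifid: 2; bioluminescent organ: 3.
Total tree length = 7.

7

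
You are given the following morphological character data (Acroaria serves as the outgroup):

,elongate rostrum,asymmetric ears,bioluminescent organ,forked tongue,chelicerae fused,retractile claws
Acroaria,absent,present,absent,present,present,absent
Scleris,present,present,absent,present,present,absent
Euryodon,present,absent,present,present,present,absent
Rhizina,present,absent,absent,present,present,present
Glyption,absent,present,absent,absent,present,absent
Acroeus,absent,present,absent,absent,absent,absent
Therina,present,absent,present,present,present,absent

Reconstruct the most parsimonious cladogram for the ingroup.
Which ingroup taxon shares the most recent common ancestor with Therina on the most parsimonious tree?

Euryodon

Character polarity is set by the outgroup: the derived state is whichever differs from the outgroup's state, so for asymmetric ears, forked tongue, chelicerae fused the derived state is 'absent', and for the remaining characters it is 'present'.
elongate rostrum (derived state 'present') is shared by Euryodon, Rhizina, Scleris, and Therina — a synapomorphy uniting that clade.
asymmetric ears (derived state 'absent') is shared by Euryodon, Rhizina, and Therina — a synapomorphy uniting that clade.
bioluminescent organ: derived state 'present' in Euryodon and Therina only — synapomorphy for {Euryodon, Therina}.
Only Acroeus and Glyption show the derived state 'absent' for forked tongue, supporting them as a clade.
chelicerae fused (derived state 'absent') is unique to Acroeus (autapomorphy; uninformative for grouping).
retractile claws (derived state 'present') is unique to Rhizina (autapomorphy; uninformative for grouping).
Most parsimonious ingroup topology: ((Scleris,((Euryodon,Therina),Rhizina)),(Glyption,Acroeus)).
Therina and Euryodon form a cherry on this tree, so they are sister taxa.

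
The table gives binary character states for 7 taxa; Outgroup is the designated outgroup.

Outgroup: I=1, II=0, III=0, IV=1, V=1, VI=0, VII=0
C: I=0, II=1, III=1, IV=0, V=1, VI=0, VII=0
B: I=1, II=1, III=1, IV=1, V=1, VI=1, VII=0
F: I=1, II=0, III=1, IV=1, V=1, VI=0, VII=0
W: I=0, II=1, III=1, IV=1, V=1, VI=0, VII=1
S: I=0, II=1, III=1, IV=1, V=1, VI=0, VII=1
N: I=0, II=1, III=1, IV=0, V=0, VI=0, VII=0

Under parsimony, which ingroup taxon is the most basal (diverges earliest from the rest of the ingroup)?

F

Character polarity is set by the outgroup: the derived state is whichever differs from the outgroup's state, so for I, IV, V the derived state is '0', and for the remaining characters it is '1'.
I: derived state '0' in C, N, S, and W only — synapomorphy for {C, N, S, W}.
II: derived state '1' in B, C, N, S, and W only — synapomorphy for {B, C, N, S, W}.
All ingroup taxa share the derived state '1' for III; it defines the ingroup but does not resolve relationships within it.
Only C and N show the derived state '0' for IV, supporting them as a clade.
V: derived state '0' in N only — an autapomorphy, so it tells us nothing about relationships among taxa.
VI (derived state '1') is unique to B (autapomorphy; uninformative for grouping).
VII (derived state '1') is shared by S and W — a synapomorphy uniting that clade.
Most parsimonious ingroup topology: (F,(((S,W),(N,C)),B)).
F is sister to the clade containing all other ingroup taxa, so it is the earliest-diverging (most basal) ingroup lineage.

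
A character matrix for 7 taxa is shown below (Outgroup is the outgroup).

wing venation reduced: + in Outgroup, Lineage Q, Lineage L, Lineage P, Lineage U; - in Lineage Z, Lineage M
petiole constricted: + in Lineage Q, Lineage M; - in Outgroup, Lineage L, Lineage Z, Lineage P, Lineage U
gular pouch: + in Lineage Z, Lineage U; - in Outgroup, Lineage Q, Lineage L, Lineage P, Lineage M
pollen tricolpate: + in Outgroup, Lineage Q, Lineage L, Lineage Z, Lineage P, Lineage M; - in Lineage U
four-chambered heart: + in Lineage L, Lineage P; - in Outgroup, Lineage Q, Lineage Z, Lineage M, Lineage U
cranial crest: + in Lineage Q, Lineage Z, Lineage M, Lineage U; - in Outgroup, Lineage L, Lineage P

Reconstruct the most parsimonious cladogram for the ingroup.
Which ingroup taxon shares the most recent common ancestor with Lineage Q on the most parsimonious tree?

Lineage M

Character polarity is set by the outgroup: the derived state is whichever differs from the outgroup's state, so for wing venation reduced, pollen tricolpate the derived state is '-', and for the remaining characters it is '+'.
wing venation reduced (state '-') occurs in Lineage M and Lineage Z but conflicts with the nesting implied by the other characters — most parsimoniously interpreted as homoplasy.
petiole constricted (derived state '+') is shared by Lineage M and Lineage Q — a synapomorphy uniting that clade.
gular pouch (derived state '+') is shared by Lineage U and Lineage Z — a synapomorphy uniting that clade.
pollen tricolpate: derived state '-' in Lineage U only — an autapomorphy, so it tells us nothing about relationships among taxa.
Only Lineage L and Lineage P show the derived state '+' for four-chambered heart, supporting them as a clade.
cranial crest: derived state '+' in Lineage M, Lineage Q, Lineage U, and Lineage Z only — synapomorphy for {Lineage M, Lineage Q, Lineage U, Lineage Z}.
Most parsimonious ingroup topology: (((Lineage Q,Lineage M),(Lineage Z,Lineage U)),(Lineage L,Lineage P)).
Lineage Q and Lineage M form a cherry on this tree, so they are sister taxa.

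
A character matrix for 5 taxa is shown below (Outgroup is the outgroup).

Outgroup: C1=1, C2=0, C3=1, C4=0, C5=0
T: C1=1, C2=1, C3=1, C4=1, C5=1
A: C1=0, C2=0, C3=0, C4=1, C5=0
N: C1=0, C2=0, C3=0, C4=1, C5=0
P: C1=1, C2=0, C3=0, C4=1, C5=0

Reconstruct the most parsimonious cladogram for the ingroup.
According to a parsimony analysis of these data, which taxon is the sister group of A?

N

Character polarity is set by the outgroup: the derived state is whichever differs from the outgroup's state, so for C1, C3 the derived state is '0', and for the remaining characters it is '1'.
Only A and N show the derived state '0' for C1, supporting them as a clade.
C2: derived state '1' in T only — an autapomorphy, so it tells us nothing about relationships among taxa.
C3: derived state '0' in A, N, and P only — synapomorphy for {A, N, P}.
All ingroup taxa share the derived state '1' for C4; it defines the ingroup but does not resolve relationships within it.
C5: derived state '1' in T only — an autapomorphy, so it tells us nothing about relationships among taxa.
Most parsimonious ingroup topology: (T,((A,N),P)).
A and N form a cherry on this tree, so they are sister taxa.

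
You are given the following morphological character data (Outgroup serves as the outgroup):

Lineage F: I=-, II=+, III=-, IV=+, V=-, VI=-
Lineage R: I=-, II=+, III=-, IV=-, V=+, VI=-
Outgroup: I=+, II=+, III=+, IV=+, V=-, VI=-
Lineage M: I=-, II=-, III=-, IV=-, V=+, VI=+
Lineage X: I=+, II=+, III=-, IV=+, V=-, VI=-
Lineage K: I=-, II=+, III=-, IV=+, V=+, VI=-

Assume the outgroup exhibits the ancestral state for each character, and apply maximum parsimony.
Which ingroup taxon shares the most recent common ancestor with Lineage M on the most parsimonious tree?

Character polarity is set by the outgroup: the derived state is whichever differs from the outgroup's state, so for I, II, III, IV the derived state is '-', and for the remaining characters it is '+'.
Only Lineage F, Lineage K, Lineage M, and Lineage R show the derived state '-' for I, supporting them as a clade.
II (derived state '-') is unique to Lineage M (autapomorphy; uninformative for grouping).
All ingroup taxa share the derived state '-' for III; it defines the ingroup but does not resolve relationships within it.
Only Lineage M and Lineage R show the derived state '-' for IV, supporting them as a clade.
V (derived state '+') is shared by Lineage K, Lineage M, and Lineage R — a synapomorphy uniting that clade.
VI: derived state '+' in Lineage M only — an autapomorphy, so it tells us nothing about relationships among taxa.
Most parsimonious ingroup topology: (((Lineage K,(Lineage M,Lineage R)),Lineage F),Lineage X).
Lineage M and Lineage R form a cherry on this tree, so they are sister taxa.

Lineage R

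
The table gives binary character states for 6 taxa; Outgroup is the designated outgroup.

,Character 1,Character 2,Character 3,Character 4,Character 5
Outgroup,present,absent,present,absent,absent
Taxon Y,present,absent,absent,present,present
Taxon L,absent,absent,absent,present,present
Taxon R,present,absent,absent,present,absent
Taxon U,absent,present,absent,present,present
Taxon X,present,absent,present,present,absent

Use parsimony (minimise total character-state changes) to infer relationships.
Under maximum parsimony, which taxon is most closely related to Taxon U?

Character polarity is set by the outgroup: the derived state is whichever differs from the outgroup's state, so for Character 1, Character 3 the derived state is 'absent', and for the remaining characters it is 'present'.
Only Taxon L and Taxon U show the derived state 'absent' for Character 1, supporting them as a clade.
Character 2 (derived state 'present') is unique to Taxon U (autapomorphy; uninformative for grouping).
Only Taxon L, Taxon R, Taxon U, and Taxon Y show the derived state 'absent' for Character 3, supporting them as a clade.
Character 4 (derived state 'present') is shared by all ingroup taxa — unites the whole ingroup.
Character 5 (derived state 'present') is shared by Taxon L, Taxon U, and Taxon Y — a synapomorphy uniting that clade.
Most parsimonious ingroup topology: (((Taxon Y,(Taxon L,Taxon U)),Taxon R),Taxon X).
Taxon U and Taxon L form a cherry on this tree, so they are sister taxa.

Taxon L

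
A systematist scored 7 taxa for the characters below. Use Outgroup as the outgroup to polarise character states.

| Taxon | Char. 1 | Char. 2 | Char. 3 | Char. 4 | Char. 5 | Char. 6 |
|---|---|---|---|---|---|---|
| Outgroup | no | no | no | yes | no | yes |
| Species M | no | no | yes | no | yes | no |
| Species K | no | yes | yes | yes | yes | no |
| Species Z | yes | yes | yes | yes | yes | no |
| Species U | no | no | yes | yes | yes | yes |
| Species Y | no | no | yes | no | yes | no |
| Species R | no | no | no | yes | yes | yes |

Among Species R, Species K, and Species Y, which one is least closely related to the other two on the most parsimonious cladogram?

Species R

Character polarity is set by the outgroup: the derived state is whichever differs from the outgroup's state, so for Char. 4, Char. 6 the derived state is 'no', and for the remaining characters it is 'yes'.
Char. 1 (derived state 'yes') is unique to Species Z (autapomorphy; uninformative for grouping).
Only Species K and Species Z show the derived state 'yes' for Char. 2, supporting them as a clade.
Char. 3: derived state 'yes' in Species K, Species M, Species U, Species Y, and Species Z only — synapomorphy for {Species K, Species M, Species U, Species Y, Species Z}.
Only Species M and Species Y show the derived state 'no' for Char. 4, supporting them as a clade.
Char. 5 (derived state 'yes') is shared by all ingroup taxa — unites the whole ingroup.
Char. 6 (derived state 'no') is shared by Species K, Species M, Species Y, and Species Z — a synapomorphy uniting that clade.
Most parsimonious ingroup topology: ((((Species M,Species Y),(Species K,Species Z)),Species U),Species R).
Species Y and Species K share a more recent common ancestor with each other than either does with Species R, so Species R is the least closely related of the three.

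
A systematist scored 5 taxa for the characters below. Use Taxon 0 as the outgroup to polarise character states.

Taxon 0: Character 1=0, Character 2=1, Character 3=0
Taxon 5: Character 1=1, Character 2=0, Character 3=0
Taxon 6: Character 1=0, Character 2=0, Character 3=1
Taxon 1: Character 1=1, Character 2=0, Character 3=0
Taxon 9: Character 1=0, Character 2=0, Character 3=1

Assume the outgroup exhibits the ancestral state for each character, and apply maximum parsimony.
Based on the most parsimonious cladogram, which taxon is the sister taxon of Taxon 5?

Taxon 1

Character polarity is set by the outgroup: the derived state is whichever differs from the outgroup's state, so for Character 2 the derived state is '0', and for the remaining characters it is '1'.
Character 1 (derived state '1') is shared by Taxon 1 and Taxon 5 — a synapomorphy uniting that clade.
Character 2 (derived state '0') is shared by all ingroup taxa — unites the whole ingroup.
Character 3: derived state '1' in Taxon 6 and Taxon 9 only — synapomorphy for {Taxon 6, Taxon 9}.
Most parsimonious ingroup topology: ((Taxon 5,Taxon 1),(Taxon 6,Taxon 9)).
Taxon 5 and Taxon 1 form a cherry on this tree, so they are sister taxa.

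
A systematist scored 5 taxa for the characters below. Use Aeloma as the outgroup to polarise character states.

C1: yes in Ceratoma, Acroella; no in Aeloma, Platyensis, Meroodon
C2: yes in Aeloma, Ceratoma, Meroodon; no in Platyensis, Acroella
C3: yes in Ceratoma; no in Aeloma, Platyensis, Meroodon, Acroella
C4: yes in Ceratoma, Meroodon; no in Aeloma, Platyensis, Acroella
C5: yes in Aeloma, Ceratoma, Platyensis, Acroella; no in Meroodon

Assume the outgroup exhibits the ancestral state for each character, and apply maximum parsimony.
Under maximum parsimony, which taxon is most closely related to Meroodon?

Ceratoma

Character polarity is set by the outgroup: the derived state is whichever differs from the outgroup's state, so for C2, C5 the derived state is 'no', and for the remaining characters it is 'yes'.
C1 (state 'yes') occurs in Acroella and Ceratoma but conflicts with the nesting implied by the other characters — most parsimoniously interpreted as homoplasy.
C2 (derived state 'no') is shared by Acroella and Platyensis — a synapomorphy uniting that clade.
C3 (derived state 'yes') is unique to Ceratoma (autapomorphy; uninformative for grouping).
C4 (derived state 'yes') is shared by Ceratoma and Meroodon — a synapomorphy uniting that clade.
C5: derived state 'no' in Meroodon only — an autapomorphy, so it tells us nothing about relationships among taxa.
Most parsimonious ingroup topology: ((Ceratoma,Meroodon),(Platyensis,Acroella)).
Meroodon and Ceratoma form a cherry on this tree, so they are sister taxa.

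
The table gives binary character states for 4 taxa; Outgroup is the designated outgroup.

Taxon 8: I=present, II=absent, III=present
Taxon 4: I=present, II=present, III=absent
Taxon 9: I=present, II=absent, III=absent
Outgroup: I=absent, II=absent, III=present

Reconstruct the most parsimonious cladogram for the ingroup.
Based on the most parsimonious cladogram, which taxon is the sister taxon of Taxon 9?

Taxon 4

Character polarity is set by the outgroup: the derived state is whichever differs from the outgroup's state, so for III the derived state is 'absent', and for the remaining characters it is 'present'.
All ingroup taxa share the derived state 'present' for I; it defines the ingroup but does not resolve relationships within it.
II (derived state 'present') is unique to Taxon 4 (autapomorphy; uninformative for grouping).
III (derived state 'absent') is shared by Taxon 4 and Taxon 9 — a synapomorphy uniting that clade.
Most parsimonious ingroup topology: ((Taxon 9,Taxon 4),Taxon 8).
Taxon 9 and Taxon 4 form a cherry on this tree, so they are sister taxa.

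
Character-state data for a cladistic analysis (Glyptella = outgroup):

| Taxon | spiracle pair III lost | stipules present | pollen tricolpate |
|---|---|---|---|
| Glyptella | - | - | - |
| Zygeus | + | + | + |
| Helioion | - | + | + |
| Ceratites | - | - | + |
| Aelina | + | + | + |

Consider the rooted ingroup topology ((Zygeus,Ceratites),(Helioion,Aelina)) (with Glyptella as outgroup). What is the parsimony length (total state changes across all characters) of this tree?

Map each character onto ((Zygeus,Ceratites),(Helioion,Aelina)) (rooted by Glyptella) and count the minimum state changes it requires (Fitch parsimony):
spiracle pair III lost: 2; stipules present: 2; pollen tricolpate: 1.
Total tree length = 5.

5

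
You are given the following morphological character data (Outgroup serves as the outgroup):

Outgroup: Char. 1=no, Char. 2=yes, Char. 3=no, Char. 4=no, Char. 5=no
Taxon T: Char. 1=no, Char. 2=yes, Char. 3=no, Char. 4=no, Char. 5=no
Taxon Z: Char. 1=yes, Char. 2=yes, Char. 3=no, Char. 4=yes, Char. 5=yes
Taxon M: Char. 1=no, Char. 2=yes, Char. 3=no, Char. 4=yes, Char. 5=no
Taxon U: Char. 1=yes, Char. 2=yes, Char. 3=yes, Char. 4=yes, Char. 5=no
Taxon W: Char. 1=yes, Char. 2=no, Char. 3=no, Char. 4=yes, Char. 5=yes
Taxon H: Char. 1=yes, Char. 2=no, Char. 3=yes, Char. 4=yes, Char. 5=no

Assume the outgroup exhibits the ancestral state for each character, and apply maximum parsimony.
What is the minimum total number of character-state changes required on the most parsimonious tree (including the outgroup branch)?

Character polarity is set by the outgroup: the derived state is whichever differs from the outgroup's state, so for Char. 2 the derived state is 'no', and for the remaining characters it is 'yes'.
Char. 1 (derived state 'yes') is shared by Taxon H, Taxon U, Taxon W, and Taxon Z — a synapomorphy uniting that clade.
Char. 2 (state 'no') occurs in Taxon H and Taxon W but conflicts with the nesting implied by the other characters — most parsimoniously interpreted as homoplasy.
Only Taxon H and Taxon U show the derived state 'yes' for Char. 3, supporting them as a clade.
Char. 4: derived state 'yes' in Taxon H, Taxon M, Taxon U, Taxon W, and Taxon Z only — synapomorphy for {Taxon H, Taxon M, Taxon U, Taxon W, Taxon Z}.
Only Taxon W and Taxon Z show the derived state 'yes' for Char. 5, supporting them as a clade.
Most parsimonious ingroup topology: (Taxon T,(((Taxon Z,Taxon W),(Taxon U,Taxon H)),Taxon M)).
Changes per character on this tree: Char. 1: 1; Char. 2: 2; Char. 3: 1; Char. 4: 1; Char. 5: 1.
Total = 6.

6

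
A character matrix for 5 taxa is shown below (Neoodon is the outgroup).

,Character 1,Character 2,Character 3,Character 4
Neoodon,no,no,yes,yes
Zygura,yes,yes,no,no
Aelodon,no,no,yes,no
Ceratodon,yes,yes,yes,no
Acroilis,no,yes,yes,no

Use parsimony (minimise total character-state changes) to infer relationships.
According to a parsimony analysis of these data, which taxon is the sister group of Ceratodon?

Zygura

Character polarity is set by the outgroup: the derived state is whichever differs from the outgroup's state, so for Character 3, Character 4 the derived state is 'no', and for the remaining characters it is 'yes'.
Only Ceratodon and Zygura show the derived state 'yes' for Character 1, supporting them as a clade.
Character 2 (derived state 'yes') is shared by Acroilis, Ceratodon, and Zygura — a synapomorphy uniting that clade.
Character 3 (derived state 'no') is unique to Zygura (autapomorphy; uninformative for grouping).
Character 4 (derived state 'no') is shared by all ingroup taxa — unites the whole ingroup.
Most parsimonious ingroup topology: (((Zygura,Ceratodon),Acroilis),Aelodon).
Ceratodon and Zygura form a cherry on this tree, so they are sister taxa.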